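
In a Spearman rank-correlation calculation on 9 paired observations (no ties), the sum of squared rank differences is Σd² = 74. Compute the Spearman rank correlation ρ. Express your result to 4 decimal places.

0.3833

ρ = 1 − 6Σd² / [n(n²−1)] = 1 − 6×74 / (9×80)
  = 1 − 444/720 = 1 − 0.61667 ≈ 0.3833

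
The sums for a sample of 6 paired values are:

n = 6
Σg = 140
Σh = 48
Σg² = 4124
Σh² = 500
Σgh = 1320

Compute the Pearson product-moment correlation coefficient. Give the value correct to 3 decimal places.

r = (nΣgh − ΣgΣh) / √[(nΣg² − (Σg)²)(nΣh² − (Σh)²)]
Numerator: 6×1320 − 140×48 = 1200
Denominator: √[(24744 − 19600)(3000 − 2304)] = √[5144 × 696] = 1892.1480
r = 1200 / 1892.1480 ≈ 0.634

0.634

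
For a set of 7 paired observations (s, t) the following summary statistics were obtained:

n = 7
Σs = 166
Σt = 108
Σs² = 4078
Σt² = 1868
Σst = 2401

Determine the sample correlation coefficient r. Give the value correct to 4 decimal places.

-0.9481

r = (nΣst − ΣsΣt) / √[(nΣs² − (Σs)²)(nΣt² − (Σt)²)]
Numerator: 7×2401 − 166×108 = -1121
Denominator: √[(28546 − 27556)(13076 − 11664)] = √[990 × 1412] = 1182.3198
r = -1121 / 1182.3198 ≈ -0.9481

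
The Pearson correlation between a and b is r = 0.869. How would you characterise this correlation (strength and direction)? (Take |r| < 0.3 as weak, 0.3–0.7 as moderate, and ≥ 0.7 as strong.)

strong positive

r = 0.869 > 0 so the relationship is positive.
|r| = 0.869, which falls in the strong range.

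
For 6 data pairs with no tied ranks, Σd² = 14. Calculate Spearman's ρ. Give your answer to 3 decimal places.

0.600

ρ = 1 − 6Σd² / [n(n²−1)] = 1 − 6×14 / (6×35)
  = 1 − 84/210 = 1 − 0.4000 ≈ 0.600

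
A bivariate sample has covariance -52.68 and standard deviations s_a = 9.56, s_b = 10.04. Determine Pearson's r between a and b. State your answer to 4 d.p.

r = Cov(a,b) / (s_a · s_b) = -52.68 / (9.56 × 10.04)
  = -52.68 / 95.9824 ≈ -0.5489

-0.5489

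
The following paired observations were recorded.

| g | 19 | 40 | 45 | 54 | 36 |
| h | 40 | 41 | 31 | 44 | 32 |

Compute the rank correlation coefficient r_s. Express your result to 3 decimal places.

Rank g: 1, 3, 4, 5, 2
Rank h: 3, 4, 1, 5, 2
d = rank(g) − rank(h): -2, -1, 3, 0, 0; Σd² = 14
ρ = 1 − 6Σd² / [n(n²−1)] = 1 − 6×14 / (5×24) = 1 − 84/120 ≈ 0.300

0.300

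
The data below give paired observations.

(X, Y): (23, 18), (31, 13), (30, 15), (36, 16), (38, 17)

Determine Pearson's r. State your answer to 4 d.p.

n = 5, ΣX = 158, ΣY = 79, ΣX² = 5130, ΣY² = 1263, ΣXY = 2489
nΣXY − ΣXΣY = 12445 − 12482 = -37
nΣX² − (ΣX)² = 25650 − 24964 = 686; nΣY² − (ΣY)² = 6315 − 6241 = 74
r = -37 / √(686 × 74) = -37 / 225.3087 ≈ -0.1642

-0.1642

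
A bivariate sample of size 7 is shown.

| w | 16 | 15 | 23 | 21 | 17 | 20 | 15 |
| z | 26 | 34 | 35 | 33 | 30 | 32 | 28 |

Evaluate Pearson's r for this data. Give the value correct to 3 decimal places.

0.618

n = 7, Σw = 127, Σz = 218, Σw² = 2365, Σz² = 6854, Σwz = 3994
nΣwz − ΣwΣz = 27958 − 27686 = 272
nΣw² − (Σw)² = 16555 − 16129 = 426; nΣz² − (Σz)² = 47978 − 47524 = 454
r = 272 / √(426 × 454) = 272 / 439.7772 ≈ 0.618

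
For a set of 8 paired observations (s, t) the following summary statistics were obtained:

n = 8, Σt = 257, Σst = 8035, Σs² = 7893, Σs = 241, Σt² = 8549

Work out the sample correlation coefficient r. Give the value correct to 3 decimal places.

0.680

r = (nΣst − ΣsΣt) / √[(nΣs² − (Σs)²)(nΣt² − (Σt)²)]
Numerator: 8×8035 − 241×257 = 2343
Denominator: √[(63144 − 58081)(68392 − 66049)] = √[5063 × 2343] = 3444.2138
r = 2343 / 3444.2138 ≈ 0.680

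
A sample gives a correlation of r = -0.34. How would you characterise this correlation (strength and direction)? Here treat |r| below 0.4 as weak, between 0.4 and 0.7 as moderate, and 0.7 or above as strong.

r = -0.34 < 0 so the relationship is negative.
|r| = 0.34, which falls in the weak range.

weak negative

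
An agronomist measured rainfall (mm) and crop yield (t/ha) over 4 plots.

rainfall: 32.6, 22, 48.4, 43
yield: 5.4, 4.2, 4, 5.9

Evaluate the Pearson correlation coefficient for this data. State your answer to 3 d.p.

n = 4, Σx = 146, Σy = 19.5, Σx² = 5738.32, Σy² = 97.61, Σxy = 715.74
nΣxy − ΣxΣy = 2862.96 − 2847 = 15.96
nΣx² − (Σx)² = 22953.28 − 21316 = 1637.28; nΣy² − (Σy)² = 390.44 − 380.25 = 10.19
r = 15.96 / √(1637.28 × 10.19) = 15.96 / 129.1661 ≈ 0.124

0.124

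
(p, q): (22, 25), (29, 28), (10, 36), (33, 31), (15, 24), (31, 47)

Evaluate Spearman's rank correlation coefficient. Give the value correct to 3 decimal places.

0.314

Rank p: 3, 4, 1, 6, 2, 5
Rank q: 2, 3, 5, 4, 1, 6
d = rank(p) − rank(q): 1, 1, -4, 2, 1, -1; Σd² = 24
ρ = 1 − 6Σd² / [n(n²−1)] = 1 − 6×24 / (6×35) = 1 − 144/210 ≈ 0.314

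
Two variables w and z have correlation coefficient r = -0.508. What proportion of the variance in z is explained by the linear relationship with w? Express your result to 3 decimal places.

0.258

r² = (-0.508)² = 0.258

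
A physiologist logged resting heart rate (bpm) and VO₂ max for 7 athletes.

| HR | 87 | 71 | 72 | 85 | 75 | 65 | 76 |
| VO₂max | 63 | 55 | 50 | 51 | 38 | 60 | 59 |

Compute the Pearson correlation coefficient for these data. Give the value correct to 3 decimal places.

n = 7, Σx = 531, Σy = 376, Σx² = 40645, Σy² = 20620, Σxy = 28555
nΣxy − ΣxΣy = 199885 − 199656 = 229
nΣx² − (Σx)² = 284515 − 281961 = 2554; nΣy² − (Σy)² = 144340 − 141376 = 2964
r = 229 / √(2554 × 2964) = 229 / 2751.3735 ≈ 0.083

0.083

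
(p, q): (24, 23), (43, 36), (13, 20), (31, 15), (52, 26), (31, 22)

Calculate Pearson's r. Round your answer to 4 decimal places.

n = 6, Σp = 194, Σq = 142, Σp² = 7220, Σq² = 3610, Σpq = 4859
nΣpq − ΣpΣq = 29154 − 27548 = 1606
nΣp² − (Σp)² = 43320 − 37636 = 5684; nΣq² − (Σq)² = 21660 − 20164 = 1496
r = 1606 / √(5684 × 1496) = 1606 / 2916.0357 ≈ 0.5507

0.5507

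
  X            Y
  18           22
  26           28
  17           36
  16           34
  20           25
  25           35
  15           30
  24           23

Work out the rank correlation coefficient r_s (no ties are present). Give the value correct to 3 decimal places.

-0.214

Rank X: 4, 8, 3, 2, 5, 7, 1, 6
Rank Y: 1, 4, 8, 6, 3, 7, 5, 2
d = rank(X) − rank(Y): 3, 4, -5, -4, 2, 0, -4, 4; Σd² = 102
ρ = 1 − 6Σd² / [n(n²−1)] = 1 − 6×102 / (8×63) = 1 − 612/504 ≈ -0.214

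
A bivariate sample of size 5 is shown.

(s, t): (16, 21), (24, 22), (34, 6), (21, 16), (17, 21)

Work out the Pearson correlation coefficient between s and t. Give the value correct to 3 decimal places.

-0.855

n = 5, Σs = 112, Σt = 86, Σs² = 2718, Σt² = 1658, Σst = 1761
nΣst − ΣsΣt = 8805 − 9632 = -827
nΣs² − (Σs)² = 13590 − 12544 = 1046; nΣt² − (Σt)² = 8290 − 7396 = 894
r = -827 / √(1046 × 894) = -827 / 967.0181 ≈ -0.855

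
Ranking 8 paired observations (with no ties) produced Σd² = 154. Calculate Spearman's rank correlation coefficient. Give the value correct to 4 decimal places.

-0.8333

ρ = 1 − 6Σd² / [n(n²−1)] = 1 − 6×154 / (8×63)
  = 1 − 924/504 = 1 − 1.83333 ≈ -0.8333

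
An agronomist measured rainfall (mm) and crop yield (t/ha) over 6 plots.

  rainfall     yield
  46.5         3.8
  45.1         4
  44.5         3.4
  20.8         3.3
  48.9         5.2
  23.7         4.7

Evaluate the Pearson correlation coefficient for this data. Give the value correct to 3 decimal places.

0.201

n = 6, Σx = 229.5, Σy = 24.4, Σx² = 9562.05, Σy² = 102.02, Σxy = 942.71
nΣxy − ΣxΣy = 5656.26 − 5599.8 = 56.46
nΣx² − (Σx)² = 57372.3 − 52670.25 = 4702.05; nΣy² − (Σy)² = 612.12 − 595.36 = 16.76
r = 56.46 / √(4702.05 × 16.76) = 56.46 / 280.7247 ≈ 0.201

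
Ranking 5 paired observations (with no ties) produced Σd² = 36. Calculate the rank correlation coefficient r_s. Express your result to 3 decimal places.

ρ = 1 − 6Σd² / [n(n²−1)] = 1 − 6×36 / (5×24)
  = 1 − 216/120 = 1 − 1.8000 ≈ -0.800

-0.800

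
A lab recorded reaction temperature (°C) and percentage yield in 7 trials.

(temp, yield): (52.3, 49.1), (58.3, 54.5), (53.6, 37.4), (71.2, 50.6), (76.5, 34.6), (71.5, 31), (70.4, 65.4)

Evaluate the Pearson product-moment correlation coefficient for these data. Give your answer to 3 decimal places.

n = 7, Σx = 453.8, Σy = 322.6, Σx² = 29997.24, Σy² = 15775.5, Σxy = 20820.2
nΣxy − ΣxΣy = 145741.4 − 146395.88 = -654.48
nΣx² − (Σx)² = 209980.68 − 205934.44 = 4046.24; nΣy² − (Σy)² = 110428.5 − 104070.76 = 6357.74
r = -654.48 / √(4046.24 × 6357.74) = -654.48 / 5071.9761 ≈ -0.129

-0.129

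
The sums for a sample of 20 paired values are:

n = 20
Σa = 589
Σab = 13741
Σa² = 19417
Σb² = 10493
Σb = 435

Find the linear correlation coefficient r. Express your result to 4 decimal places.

r = (nΣab − ΣaΣb) / √[(nΣa² − (Σa)²)(nΣb² − (Σb)²)]
Numerator: 20×13741 − 589×435 = 18605
Denominator: √[(388340 − 346921)(209860 − 189225)] = √[41419 × 20635] = 29234.9289
r = 18605 / 29234.9289 ≈ 0.6364

0.6364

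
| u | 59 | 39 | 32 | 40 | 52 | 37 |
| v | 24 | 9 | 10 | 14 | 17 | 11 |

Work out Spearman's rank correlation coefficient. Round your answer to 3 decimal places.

Rank u: 6, 3, 1, 4, 5, 2
Rank v: 6, 1, 2, 4, 5, 3
d = rank(u) − rank(v): 0, 2, -1, 0, 0, -1; Σd² = 6
ρ = 1 − 6Σd² / [n(n²−1)] = 1 − 6×6 / (6×35) = 1 − 36/210 ≈ 0.829

0.829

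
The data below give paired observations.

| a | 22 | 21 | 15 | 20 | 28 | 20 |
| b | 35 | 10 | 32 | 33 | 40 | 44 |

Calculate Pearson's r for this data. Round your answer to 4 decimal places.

0.1852

n = 6, Σa = 126, Σb = 194, Σa² = 2734, Σb² = 6974, Σab = 4120
nΣab − ΣaΣb = 24720 − 24444 = 276
nΣa² − (Σa)² = 16404 − 15876 = 528; nΣb² − (Σb)² = 41844 − 37636 = 4208
r = 276 / √(528 × 4208) = 276 / 1490.5784 ≈ 0.1852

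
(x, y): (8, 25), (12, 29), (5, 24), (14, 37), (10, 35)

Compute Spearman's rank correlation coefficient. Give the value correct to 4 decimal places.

Rank x: 2, 4, 1, 5, 3
Rank y: 2, 3, 1, 5, 4
d = rank(x) − rank(y): 0, 1, 0, 0, -1; Σd² = 2
ρ = 1 − 6Σd² / [n(n²−1)] = 1 − 6×2 / (5×24) = 1 − 12/120 ≈ 0.9000

0.9000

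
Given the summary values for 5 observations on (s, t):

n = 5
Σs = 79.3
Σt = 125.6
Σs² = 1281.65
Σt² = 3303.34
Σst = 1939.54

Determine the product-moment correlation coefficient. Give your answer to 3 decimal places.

-0.881

r = (nΣst − ΣsΣt) / √[(nΣs² − (Σs)²)(nΣt² − (Σt)²)]
Numerator: 5×1939.54 − 79.3×125.6 = -262.38
Denominator: √[(6408.25 − 6288.49)(16516.7 − 15775.36)] = √[119.76 × 741.34] = 297.9646
r = -262.38 / 297.9646 ≈ -0.881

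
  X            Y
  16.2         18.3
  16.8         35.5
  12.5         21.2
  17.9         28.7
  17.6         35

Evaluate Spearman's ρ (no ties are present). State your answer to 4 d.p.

Rank X: 2, 3, 1, 5, 4
Rank Y: 1, 5, 2, 3, 4
d = rank(X) − rank(Y): 1, -2, -1, 2, 0; Σd² = 10
ρ = 1 − 6Σd² / [n(n²−1)] = 1 − 6×10 / (5×24) = 1 − 60/120 ≈ 0.5000

0.5000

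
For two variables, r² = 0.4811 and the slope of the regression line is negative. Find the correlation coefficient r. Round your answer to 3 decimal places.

|r| = √0.4811 = 0.694
The association is negative, so r = −0.694.

-0.694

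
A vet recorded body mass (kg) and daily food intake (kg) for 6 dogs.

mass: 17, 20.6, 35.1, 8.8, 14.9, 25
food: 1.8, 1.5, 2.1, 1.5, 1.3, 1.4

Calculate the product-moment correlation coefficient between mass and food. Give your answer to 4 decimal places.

n = 6, Σx = 121.4, Σy = 9.6, Σx² = 2869.82, Σy² = 15.8, Σxy = 202.78
nΣxy − ΣxΣy = 1216.68 − 1165.44 = 51.24
nΣx² − (Σx)² = 17218.92 − 14737.96 = 2480.96; nΣy² − (Σy)² = 94.8 − 92.16 = 2.64
r = 51.24 / √(2480.96 × 2.64) = 51.24 / 80.9304 ≈ 0.6331

0.6331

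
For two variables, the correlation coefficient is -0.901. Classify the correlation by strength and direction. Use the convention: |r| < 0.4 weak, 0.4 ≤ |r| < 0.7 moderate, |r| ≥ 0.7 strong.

strong negative

r = -0.901 < 0 so the relationship is negative.
|r| = 0.901, which falls in the strong range.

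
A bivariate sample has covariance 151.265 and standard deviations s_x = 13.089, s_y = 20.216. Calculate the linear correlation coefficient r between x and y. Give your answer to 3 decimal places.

0.572

r = Cov(x,y) / (s_x · s_y) = 151.265 / (13.089 × 20.216)
  = 151.265 / 264.6072 ≈ 0.572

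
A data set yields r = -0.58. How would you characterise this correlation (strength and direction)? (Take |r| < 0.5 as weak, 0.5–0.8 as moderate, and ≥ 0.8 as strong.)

moderate negative

r = -0.58 < 0 so the relationship is negative.
|r| = 0.58, which falls in the moderate range.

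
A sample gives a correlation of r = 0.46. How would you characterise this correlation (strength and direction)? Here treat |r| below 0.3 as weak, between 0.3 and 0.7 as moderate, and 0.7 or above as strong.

r = 0.46 > 0 so the relationship is positive.
|r| = 0.46, which falls in the moderate range.

moderate positive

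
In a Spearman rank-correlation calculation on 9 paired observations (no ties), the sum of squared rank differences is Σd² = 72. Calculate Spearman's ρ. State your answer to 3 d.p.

ρ = 1 − 6Σd² / [n(n²−1)] = 1 − 6×72 / (9×80)
  = 1 − 432/720 = 1 − 0.6000 ≈ 0.400

0.400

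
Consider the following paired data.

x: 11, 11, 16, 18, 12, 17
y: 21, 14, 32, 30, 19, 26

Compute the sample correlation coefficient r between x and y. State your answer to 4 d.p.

n = 6, Σx = 85, Σy = 142, Σx² = 1255, Σy² = 3598, Σxy = 2107
nΣxy − ΣxΣy = 12642 − 12070 = 572
nΣx² − (Σx)² = 7530 − 7225 = 305; nΣy² − (Σy)² = 21588 − 20164 = 1424
r = 572 / √(305 × 1424) = 572 / 659.0296 ≈ 0.8679

0.8679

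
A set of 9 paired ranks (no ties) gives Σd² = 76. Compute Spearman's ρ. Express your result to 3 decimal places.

0.367

ρ = 1 − 6Σd² / [n(n²−1)] = 1 − 6×76 / (9×80)
  = 1 − 456/720 = 1 − 0.6333 ≈ 0.367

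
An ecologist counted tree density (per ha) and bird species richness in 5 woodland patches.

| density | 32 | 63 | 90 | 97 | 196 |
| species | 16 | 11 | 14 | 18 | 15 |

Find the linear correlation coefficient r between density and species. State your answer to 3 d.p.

n = 5, Σx = 478, Σy = 74, Σx² = 60918, Σy² = 1122, Σxy = 7151
nΣxy − ΣxΣy = 35755 − 35372 = 383
nΣx² − (Σx)² = 304590 − 228484 = 76106; nΣy² − (Σy)² = 5610 − 5476 = 134
r = 383 / √(76106 × 134) = 383 / 3193.4627 ≈ 0.120

0.120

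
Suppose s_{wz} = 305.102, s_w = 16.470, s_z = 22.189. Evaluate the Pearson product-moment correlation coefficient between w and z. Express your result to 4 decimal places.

0.8349

r = Cov(w,z) / (s_w · s_z) = 305.102 / (16.470 × 22.189)
  = 305.102 / 365.4528 ≈ 0.8349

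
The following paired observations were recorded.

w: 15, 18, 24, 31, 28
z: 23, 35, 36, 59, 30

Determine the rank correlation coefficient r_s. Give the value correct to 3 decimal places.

Rank w: 1, 2, 3, 5, 4
Rank z: 1, 3, 4, 5, 2
d = rank(w) − rank(z): 0, -1, -1, 0, 2; Σd² = 6
ρ = 1 − 6Σd² / [n(n²−1)] = 1 − 6×6 / (5×24) = 1 − 36/120 ≈ 0.700

0.700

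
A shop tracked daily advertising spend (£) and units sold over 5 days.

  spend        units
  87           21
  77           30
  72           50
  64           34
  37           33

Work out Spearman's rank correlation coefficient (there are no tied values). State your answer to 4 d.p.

Rank spend: 5, 4, 3, 2, 1
Rank units: 1, 2, 5, 4, 3
d = rank(spend) − rank(units): 4, 2, -2, -2, -2; Σd² = 32
ρ = 1 − 6Σd² / [n(n²−1)] = 1 − 6×32 / (5×24) = 1 − 192/120 ≈ -0.6000

-0.6000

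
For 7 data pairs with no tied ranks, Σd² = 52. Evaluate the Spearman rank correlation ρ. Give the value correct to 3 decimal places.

0.071

ρ = 1 − 6Σd² / [n(n²−1)] = 1 − 6×52 / (7×48)
  = 1 − 312/336 = 1 − 0.9286 ≈ 0.071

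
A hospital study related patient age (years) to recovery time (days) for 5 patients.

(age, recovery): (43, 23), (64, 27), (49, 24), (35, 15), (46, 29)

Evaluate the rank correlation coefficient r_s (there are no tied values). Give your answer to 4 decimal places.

Rank age: 2, 5, 4, 1, 3
Rank recovery: 2, 4, 3, 1, 5
d = rank(age) − rank(recovery): 0, 1, 1, 0, -2; Σd² = 6
ρ = 1 − 6Σd² / [n(n²−1)] = 1 − 6×6 / (5×24) = 1 − 36/120 ≈ 0.7000

0.7000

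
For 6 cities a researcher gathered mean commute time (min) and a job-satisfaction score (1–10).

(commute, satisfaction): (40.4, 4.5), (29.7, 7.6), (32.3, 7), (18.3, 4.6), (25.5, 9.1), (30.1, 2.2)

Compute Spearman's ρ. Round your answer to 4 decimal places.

Rank commute: 6, 3, 5, 1, 2, 4
Rank satisfaction: 2, 5, 4, 3, 6, 1
d = rank(commute) − rank(satisfaction): 4, -2, 1, -2, -4, 3; Σd² = 50
ρ = 1 − 6Σd² / [n(n²−1)] = 1 − 6×50 / (6×35) = 1 − 300/210 ≈ -0.4286

-0.4286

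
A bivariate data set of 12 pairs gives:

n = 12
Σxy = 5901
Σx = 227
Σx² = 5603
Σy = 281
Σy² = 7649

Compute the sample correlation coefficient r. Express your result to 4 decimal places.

r = (nΣxy − ΣxΣy) / √[(nΣx² − (Σx)²)(nΣy² − (Σy)²)]
Numerator: 12×5901 − 227×281 = 7025
Denominator: √[(67236 − 51529)(91788 − 78961)] = √[15707 × 12827] = 14194.1428
r = 7025 / 14194.1428 ≈ 0.4949

0.4949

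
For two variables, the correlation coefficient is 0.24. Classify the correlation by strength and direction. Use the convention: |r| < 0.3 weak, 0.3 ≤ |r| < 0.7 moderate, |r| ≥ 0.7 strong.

weak positive

r = 0.24 > 0 so the relationship is positive.
|r| = 0.24, which falls in the weak range.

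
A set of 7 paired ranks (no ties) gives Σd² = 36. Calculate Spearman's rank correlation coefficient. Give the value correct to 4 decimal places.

0.3571

ρ = 1 − 6Σd² / [n(n²−1)] = 1 − 6×36 / (7×48)
  = 1 − 216/336 = 1 − 0.64286 ≈ 0.3571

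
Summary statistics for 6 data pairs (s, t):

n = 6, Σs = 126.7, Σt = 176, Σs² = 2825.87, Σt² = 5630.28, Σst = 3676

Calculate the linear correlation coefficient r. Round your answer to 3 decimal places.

-0.153

r = (nΣst − ΣsΣt) / √[(nΣs² − (Σs)²)(nΣt² − (Σt)²)]
Numerator: 6×3676 − 126.7×176 = -243.2
Denominator: √[(16955.22 − 16052.89)(33781.68 − 30976)] = √[902.33 × 2805.68] = 1591.1157
r = -243.2 / 1591.1157 ≈ -0.153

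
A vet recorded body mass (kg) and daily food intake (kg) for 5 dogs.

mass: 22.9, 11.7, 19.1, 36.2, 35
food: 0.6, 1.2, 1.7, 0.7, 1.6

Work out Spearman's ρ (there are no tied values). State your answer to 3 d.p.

-0.300

Rank mass: 3, 1, 2, 5, 4
Rank food: 1, 3, 5, 2, 4
d = rank(mass) − rank(food): 2, -2, -3, 3, 0; Σd² = 26
ρ = 1 − 6Σd² / [n(n²−1)] = 1 − 6×26 / (5×24) = 1 − 156/120 ≈ -0.300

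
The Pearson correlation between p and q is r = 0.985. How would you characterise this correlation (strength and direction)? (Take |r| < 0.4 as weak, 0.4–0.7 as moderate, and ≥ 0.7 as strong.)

strong positive

r = 0.985 > 0 so the relationship is positive.
|r| = 0.985, which falls in the strong range.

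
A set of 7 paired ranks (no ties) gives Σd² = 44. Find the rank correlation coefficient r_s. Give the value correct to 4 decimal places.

ρ = 1 − 6Σd² / [n(n²−1)] = 1 − 6×44 / (7×48)
  = 1 − 264/336 = 1 − 0.78571 ≈ 0.2143

0.2143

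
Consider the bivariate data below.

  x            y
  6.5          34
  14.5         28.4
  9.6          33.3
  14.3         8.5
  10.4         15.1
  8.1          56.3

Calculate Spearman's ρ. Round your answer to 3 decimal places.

Rank x: 1, 6, 3, 5, 4, 2
Rank y: 5, 3, 4, 1, 2, 6
d = rank(x) − rank(y): -4, 3, -1, 4, 2, -4; Σd² = 62
ρ = 1 − 6Σd² / [n(n²−1)] = 1 − 6×62 / (6×35) = 1 − 372/210 ≈ -0.771

-0.771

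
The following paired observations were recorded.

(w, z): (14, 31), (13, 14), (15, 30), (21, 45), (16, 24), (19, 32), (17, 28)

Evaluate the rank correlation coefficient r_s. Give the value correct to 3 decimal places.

0.679

Rank w: 2, 1, 3, 7, 4, 6, 5
Rank z: 5, 1, 4, 7, 2, 6, 3
d = rank(w) − rank(z): -3, 0, -1, 0, 2, 0, 2; Σd² = 18
ρ = 1 − 6Σd² / [n(n²−1)] = 1 − 6×18 / (7×48) = 1 − 108/336 ≈ 0.679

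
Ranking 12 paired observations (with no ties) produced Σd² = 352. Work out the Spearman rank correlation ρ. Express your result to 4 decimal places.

ρ = 1 − 6Σd² / [n(n²−1)] = 1 − 6×352 / (12×143)
  = 1 − 2112/1716 = 1 − 1.23077 ≈ -0.2308

-0.2308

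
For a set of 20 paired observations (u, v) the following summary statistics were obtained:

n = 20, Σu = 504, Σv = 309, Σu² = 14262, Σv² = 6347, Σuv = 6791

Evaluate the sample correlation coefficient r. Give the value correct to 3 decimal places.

-0.635

r = (nΣuv − ΣuΣv) / √[(nΣu² − (Σu)²)(nΣv² − (Σv)²)]
Numerator: 20×6791 − 504×309 = -19916
Denominator: √[(285240 − 254016)(126940 − 95481)] = √[31224 × 31459] = 31341.2797
r = -19916 / 31341.2797 ≈ -0.635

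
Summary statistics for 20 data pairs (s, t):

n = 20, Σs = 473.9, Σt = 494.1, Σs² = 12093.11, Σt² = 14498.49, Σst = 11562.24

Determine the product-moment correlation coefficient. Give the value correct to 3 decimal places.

-0.103

r = (nΣst − ΣsΣt) / √[(nΣs² − (Σs)²)(nΣt² − (Σt)²)]
Numerator: 20×11562.24 − 473.9×494.1 = -2909.19
Denominator: √[(241862.2 − 224581.21)(289969.8 − 244134.81)] = √[17280.99 × 45834.99] = 28143.8093
r = -2909.19 / 28143.8093 ≈ -0.103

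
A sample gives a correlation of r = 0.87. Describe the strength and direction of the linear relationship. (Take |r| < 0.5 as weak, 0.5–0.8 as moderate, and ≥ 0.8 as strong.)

strong positive

r = 0.87 > 0 so the relationship is positive.
|r| = 0.87, which falls in the strong range.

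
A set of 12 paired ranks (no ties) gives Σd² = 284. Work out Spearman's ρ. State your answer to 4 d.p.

0.0070

ρ = 1 − 6Σd² / [n(n²−1)] = 1 − 6×284 / (12×143)
  = 1 − 1704/1716 = 1 − 0.99301 ≈ 0.0070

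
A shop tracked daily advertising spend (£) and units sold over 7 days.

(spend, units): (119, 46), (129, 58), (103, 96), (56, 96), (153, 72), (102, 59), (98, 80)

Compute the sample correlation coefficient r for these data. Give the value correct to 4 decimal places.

-0.5567

n = 7, Σx = 760, Σy = 507, Σx² = 87964, Σy² = 38977, Σxy = 53094
nΣxy − ΣxΣy = 371658 − 385320 = -13662
nΣx² − (Σx)² = 615748 − 577600 = 38148; nΣy² − (Σy)² = 272839 − 257049 = 15790
r = -13662 / √(38148 × 15790) = -13662 / 24542.9607 ≈ -0.5567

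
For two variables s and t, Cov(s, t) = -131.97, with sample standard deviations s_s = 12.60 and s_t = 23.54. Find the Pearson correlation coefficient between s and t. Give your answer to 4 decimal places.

-0.4449

r = Cov(s,t) / (s_s · s_t) = -131.97 / (12.60 × 23.54)
  = -131.97 / 296.6040 ≈ -0.4449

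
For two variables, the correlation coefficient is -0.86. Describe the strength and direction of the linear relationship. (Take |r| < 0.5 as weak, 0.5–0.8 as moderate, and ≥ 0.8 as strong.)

r = -0.86 < 0 so the relationship is negative.
|r| = 0.86, which falls in the strong range.

strong negative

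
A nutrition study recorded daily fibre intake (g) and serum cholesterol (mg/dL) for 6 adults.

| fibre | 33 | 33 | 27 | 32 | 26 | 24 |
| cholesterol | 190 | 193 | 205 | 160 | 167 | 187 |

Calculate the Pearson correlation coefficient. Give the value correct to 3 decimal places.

n = 6, Σx = 175, Σy = 1102, Σx² = 5183, Σy² = 203832, Σxy = 32124
nΣxy − ΣxΣy = 192744 − 192850 = -106
nΣx² − (Σx)² = 31098 − 30625 = 473; nΣy² − (Σy)² = 1222992 − 1214404 = 8588
r = -106 / √(473 × 8588) = -106 / 2015.4712 ≈ -0.053

-0.053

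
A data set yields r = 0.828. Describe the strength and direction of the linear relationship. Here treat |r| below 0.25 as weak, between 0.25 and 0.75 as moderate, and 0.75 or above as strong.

strong positive

r = 0.828 > 0 so the relationship is positive.
|r| = 0.828, which falls in the strong range.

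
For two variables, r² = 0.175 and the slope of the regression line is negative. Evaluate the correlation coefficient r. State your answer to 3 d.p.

-0.418

|r| = √0.175 = 0.418
The association is negative, so r = −0.418.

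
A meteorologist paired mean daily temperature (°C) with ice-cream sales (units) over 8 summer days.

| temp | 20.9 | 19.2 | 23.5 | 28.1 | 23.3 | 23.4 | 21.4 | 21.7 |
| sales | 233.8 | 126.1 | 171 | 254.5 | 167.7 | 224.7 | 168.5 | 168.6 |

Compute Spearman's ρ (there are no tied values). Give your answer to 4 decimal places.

0.5476

Rank temp: 2, 1, 7, 8, 5, 6, 3, 4
Rank sales: 7, 1, 5, 8, 2, 6, 3, 4
d = rank(temp) − rank(sales): -5, 0, 2, 0, 3, 0, 0, 0; Σd² = 38
ρ = 1 − 6Σd² / [n(n²−1)] = 1 − 6×38 / (8×63) = 1 − 228/504 ≈ 0.5476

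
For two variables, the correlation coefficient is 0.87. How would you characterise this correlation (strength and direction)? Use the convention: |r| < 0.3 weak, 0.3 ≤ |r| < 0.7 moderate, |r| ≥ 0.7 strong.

r = 0.87 > 0 so the relationship is positive.
|r| = 0.87, which falls in the strong range.

strong positive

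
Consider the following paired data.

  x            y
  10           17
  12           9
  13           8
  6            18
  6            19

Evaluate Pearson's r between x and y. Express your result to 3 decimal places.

n = 5, Σx = 47, Σy = 71, Σx² = 485, Σy² = 1119, Σxy = 604
nΣxy − ΣxΣy = 3020 − 3337 = -317
nΣx² − (Σx)² = 2425 − 2209 = 216; nΣy² − (Σy)² = 5595 − 5041 = 554
r = -317 / √(216 × 554) = -317 / 345.9248 ≈ -0.916

-0.916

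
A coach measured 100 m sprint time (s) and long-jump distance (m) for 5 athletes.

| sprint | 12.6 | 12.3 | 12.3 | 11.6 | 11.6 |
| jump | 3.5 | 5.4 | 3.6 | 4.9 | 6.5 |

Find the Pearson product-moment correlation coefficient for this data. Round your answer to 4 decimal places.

n = 5, Σx = 60.4, Σy = 23.9, Σx² = 730.46, Σy² = 120.63, Σxy = 287.04
nΣxy − ΣxΣy = 1435.2 − 1443.56 = -8.36
nΣx² − (Σx)² = 3652.3 − 3648.16 = 4.14; nΣy² − (Σy)² = 603.15 − 571.21 = 31.94
r = -8.36 / √(4.14 × 31.94) = -8.36 / 11.4992 ≈ -0.7270

-0.7270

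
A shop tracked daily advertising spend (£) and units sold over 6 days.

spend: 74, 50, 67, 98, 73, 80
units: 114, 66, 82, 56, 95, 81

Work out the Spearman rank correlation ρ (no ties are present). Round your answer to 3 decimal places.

-0.200

Rank spend: 4, 1, 2, 6, 3, 5
Rank units: 6, 2, 4, 1, 5, 3
d = rank(spend) − rank(units): -2, -1, -2, 5, -2, 2; Σd² = 42
ρ = 1 − 6Σd² / [n(n²−1)] = 1 − 6×42 / (6×35) = 1 − 252/210 ≈ -0.200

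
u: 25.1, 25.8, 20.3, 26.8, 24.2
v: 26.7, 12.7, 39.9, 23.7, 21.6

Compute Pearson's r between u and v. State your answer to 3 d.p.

n = 5, Σu = 122.2, Σv = 124.6, Σu² = 3011.62, Σv² = 3494.44, Σuv = 2965.68
nΣuv − ΣuΣv = 14828.4 − 15226.12 = -397.72
nΣu² − (Σu)² = 15058.1 − 14932.84 = 125.26; nΣv² − (Σv)² = 17472.2 − 15525.16 = 1947.04
r = -397.72 / √(125.26 × 1947.04) = -397.72 / 493.8484 ≈ -0.805

-0.805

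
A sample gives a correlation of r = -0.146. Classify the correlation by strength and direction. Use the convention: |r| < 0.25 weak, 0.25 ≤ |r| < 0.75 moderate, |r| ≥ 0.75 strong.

r = -0.146 < 0 so the relationship is negative.
|r| = 0.146, which falls in the weak range.

weak negative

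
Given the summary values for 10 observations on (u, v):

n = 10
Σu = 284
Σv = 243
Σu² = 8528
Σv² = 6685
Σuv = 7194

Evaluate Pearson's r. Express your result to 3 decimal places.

r = (nΣuv − ΣuΣv) / √[(nΣu² − (Σu)²)(nΣv² − (Σv)²)]
Numerator: 10×7194 − 284×243 = 2928
Denominator: √[(85280 − 80656)(66850 − 59049)] = √[4624 × 7801] = 6005.9824
r = 2928 / 6005.9824 ≈ 0.488

0.488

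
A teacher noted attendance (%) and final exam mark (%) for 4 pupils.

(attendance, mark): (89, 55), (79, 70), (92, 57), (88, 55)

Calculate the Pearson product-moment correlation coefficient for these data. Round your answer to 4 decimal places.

n = 4, Σx = 348, Σy = 237, Σx² = 30370, Σy² = 14199, Σxy = 20509
nΣxy − ΣxΣy = 82036 − 82476 = -440
nΣx² − (Σx)² = 121480 − 121104 = 376; nΣy² − (Σy)² = 56796 − 56169 = 627
r = -440 / √(376 × 627) = -440 / 485.5430 ≈ -0.9062

-0.9062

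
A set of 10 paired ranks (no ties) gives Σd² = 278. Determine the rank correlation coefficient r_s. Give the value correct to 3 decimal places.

ρ = 1 − 6Σd² / [n(n²−1)] = 1 − 6×278 / (10×99)
  = 1 − 1668/990 = 1 − 1.6848 ≈ -0.685

-0.685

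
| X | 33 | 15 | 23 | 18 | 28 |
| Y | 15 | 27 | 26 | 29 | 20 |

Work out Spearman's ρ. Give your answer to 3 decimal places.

-0.900

Rank X: 5, 1, 3, 2, 4
Rank Y: 1, 4, 3, 5, 2
d = rank(X) − rank(Y): 4, -3, 0, -3, 2; Σd² = 38
ρ = 1 − 6Σd² / [n(n²−1)] = 1 − 6×38 / (5×24) = 1 − 228/120 ≈ -0.900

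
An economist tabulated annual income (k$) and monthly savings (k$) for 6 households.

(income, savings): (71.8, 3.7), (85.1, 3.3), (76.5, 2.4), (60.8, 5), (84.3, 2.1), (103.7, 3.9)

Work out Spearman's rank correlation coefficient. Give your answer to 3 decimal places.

Rank income: 2, 5, 3, 1, 4, 6
Rank savings: 4, 3, 2, 6, 1, 5
d = rank(income) − rank(savings): -2, 2, 1, -5, 3, 1; Σd² = 44
ρ = 1 − 6Σd² / [n(n²−1)] = 1 − 6×44 / (6×35) = 1 − 264/210 ≈ -0.257

-0.257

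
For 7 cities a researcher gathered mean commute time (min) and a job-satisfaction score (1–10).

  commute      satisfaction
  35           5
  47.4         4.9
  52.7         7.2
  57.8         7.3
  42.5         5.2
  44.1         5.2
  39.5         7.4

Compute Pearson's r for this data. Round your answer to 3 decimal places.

n = 7, Σx = 319, Σy = 42.2, Σx² = 14901.2, Σy² = 262.98, Σxy = 1951.26
nΣxy − ΣxΣy = 13658.82 − 13461.8 = 197.02
nΣx² − (Σx)² = 104308.4 − 101761 = 2547.4; nΣy² − (Σy)² = 1840.86 − 1780.84 = 60.02
r = 197.02 / √(2547.4 × 60.02) = 197.02 / 391.0178 ≈ 0.504

0.504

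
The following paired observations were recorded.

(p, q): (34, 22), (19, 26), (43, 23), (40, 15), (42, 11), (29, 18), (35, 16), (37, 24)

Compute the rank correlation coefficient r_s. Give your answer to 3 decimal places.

-0.405

Rank p: 3, 1, 8, 6, 7, 2, 4, 5
Rank q: 5, 8, 6, 2, 1, 4, 3, 7
d = rank(p) − rank(q): -2, -7, 2, 4, 6, -2, 1, -2; Σd² = 118
ρ = 1 − 6Σd² / [n(n²−1)] = 1 − 6×118 / (8×63) = 1 − 708/504 ≈ -0.405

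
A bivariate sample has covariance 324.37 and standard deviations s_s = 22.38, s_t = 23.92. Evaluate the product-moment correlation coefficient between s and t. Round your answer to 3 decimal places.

r = Cov(s,t) / (s_s · s_t) = 324.37 / (22.38 × 23.92)
  = 324.37 / 535.3296 ≈ 0.606

0.606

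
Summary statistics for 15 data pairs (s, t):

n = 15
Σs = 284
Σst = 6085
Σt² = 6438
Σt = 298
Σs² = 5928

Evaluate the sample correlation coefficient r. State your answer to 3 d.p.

0.829

r = (nΣst − ΣsΣt) / √[(nΣs² − (Σs)²)(nΣt² − (Σt)²)]
Numerator: 15×6085 − 284×298 = 6643
Denominator: √[(88920 − 80656)(96570 − 88804)] = √[8264 × 7766] = 8011.1313
r = 6643 / 8011.1313 ≈ 0.829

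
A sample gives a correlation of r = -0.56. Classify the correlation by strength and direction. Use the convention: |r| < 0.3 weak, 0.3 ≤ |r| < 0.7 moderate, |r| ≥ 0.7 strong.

r = -0.56 < 0 so the relationship is negative.
|r| = 0.56, which falls in the moderate range.

moderate negative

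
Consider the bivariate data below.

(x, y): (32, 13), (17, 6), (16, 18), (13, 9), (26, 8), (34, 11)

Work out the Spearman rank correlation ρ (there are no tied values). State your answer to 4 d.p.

Rank x: 5, 3, 2, 1, 4, 6
Rank y: 5, 1, 6, 3, 2, 4
d = rank(x) − rank(y): 0, 2, -4, -2, 2, 2; Σd² = 32
ρ = 1 − 6Σd² / [n(n²−1)] = 1 − 6×32 / (6×35) = 1 − 192/210 ≈ 0.0857

0.0857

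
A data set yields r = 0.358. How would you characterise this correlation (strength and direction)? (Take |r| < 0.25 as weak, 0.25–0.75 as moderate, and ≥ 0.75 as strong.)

r = 0.358 > 0 so the relationship is positive.
|r| = 0.358, which falls in the moderate range.

moderate positive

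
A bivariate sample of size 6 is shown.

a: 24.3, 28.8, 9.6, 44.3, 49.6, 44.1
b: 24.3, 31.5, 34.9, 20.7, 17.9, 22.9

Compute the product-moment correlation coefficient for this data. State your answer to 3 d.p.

n = 6, Σa = 200.7, Σb = 152.2, Σa² = 7879.55, Σb² = 4074.06, Σab = 4647.47
nΣab − ΣaΣb = 27884.82 − 30546.54 = -2661.72
nΣa² − (Σa)² = 47277.3 − 40280.49 = 6996.81; nΣb² − (Σb)² = 24444.36 − 23164.84 = 1279.52
r = -2661.72 / √(6996.81 × 1279.52) = -2661.72 / 2992.0826 ≈ -0.890

-0.890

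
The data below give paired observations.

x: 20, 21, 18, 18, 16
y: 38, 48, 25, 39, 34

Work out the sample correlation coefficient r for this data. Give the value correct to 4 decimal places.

n = 5, Σx = 93, Σy = 184, Σx² = 1745, Σy² = 7050, Σxy = 3464
nΣxy − ΣxΣy = 17320 − 17112 = 208
nΣx² − (Σx)² = 8725 − 8649 = 76; nΣy² − (Σy)² = 35250 − 33856 = 1394
r = 208 / √(76 × 1394) = 208 / 325.4904 ≈ 0.6390

0.6390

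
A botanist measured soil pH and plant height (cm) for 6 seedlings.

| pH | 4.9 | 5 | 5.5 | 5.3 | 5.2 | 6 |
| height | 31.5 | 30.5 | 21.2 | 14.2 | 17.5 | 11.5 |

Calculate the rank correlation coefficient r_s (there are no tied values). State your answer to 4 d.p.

-0.8286

Rank pH: 1, 2, 5, 4, 3, 6
Rank height: 6, 5, 4, 2, 3, 1
d = rank(pH) − rank(height): -5, -3, 1, 2, 0, 5; Σd² = 64
ρ = 1 − 6Σd² / [n(n²−1)] = 1 − 6×64 / (6×35) = 1 − 384/210 ≈ -0.8286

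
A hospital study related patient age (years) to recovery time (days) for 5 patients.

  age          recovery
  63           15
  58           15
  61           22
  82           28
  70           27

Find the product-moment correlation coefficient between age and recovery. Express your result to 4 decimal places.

n = 5, Σx = 334, Σy = 107, Σx² = 22678, Σy² = 2447, Σxy = 7343
nΣxy − ΣxΣy = 36715 − 35738 = 977
nΣx² − (Σx)² = 113390 − 111556 = 1834; nΣy² − (Σy)² = 12235 − 11449 = 786
r = 977 / √(1834 × 786) = 977 / 1200.6348 ≈ 0.8137

0.8137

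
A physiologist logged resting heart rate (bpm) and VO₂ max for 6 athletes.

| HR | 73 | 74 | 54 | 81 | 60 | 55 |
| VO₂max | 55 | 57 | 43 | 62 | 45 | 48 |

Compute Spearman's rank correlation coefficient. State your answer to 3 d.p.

0.943

Rank HR: 4, 5, 1, 6, 3, 2
Rank VO₂max: 4, 5, 1, 6, 2, 3
d = rank(HR) − rank(VO₂max): 0, 0, 0, 0, 1, -1; Σd² = 2
ρ = 1 − 6Σd² / [n(n²−1)] = 1 − 6×2 / (6×35) = 1 − 12/210 ≈ 0.943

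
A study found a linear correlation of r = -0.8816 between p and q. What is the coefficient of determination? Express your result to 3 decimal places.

0.777

r² = (-0.8816)² = 0.777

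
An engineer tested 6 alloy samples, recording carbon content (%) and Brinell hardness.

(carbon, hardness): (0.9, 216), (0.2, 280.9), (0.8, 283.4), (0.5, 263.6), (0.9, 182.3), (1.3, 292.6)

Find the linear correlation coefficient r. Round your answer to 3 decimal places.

n = 6, Σx = 4.6, Σy = 1518.8, Σx² = 4.24, Σy² = 394209.38, Σxy = 1153.55
nΣxy − ΣxΣy = 6921.3 − 6986.48 = -65.18
nΣx² − (Σx)² = 25.44 − 21.16 = 4.28; nΣy² − (Σy)² = 2365256.28 − 2306753.44 = 58502.84
r = -65.18 / √(4.28 × 58502.84) = -65.18 / 500.3920 ≈ -0.130

-0.130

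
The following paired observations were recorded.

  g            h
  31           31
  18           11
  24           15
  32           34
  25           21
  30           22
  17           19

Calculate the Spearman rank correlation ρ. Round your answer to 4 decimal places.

Rank g: 6, 2, 3, 7, 4, 5, 1
Rank h: 6, 1, 2, 7, 4, 5, 3
d = rank(g) − rank(h): 0, 1, 1, 0, 0, 0, -2; Σd² = 6
ρ = 1 − 6Σd² / [n(n²−1)] = 1 − 6×6 / (7×48) = 1 − 36/336 ≈ 0.8929

0.8929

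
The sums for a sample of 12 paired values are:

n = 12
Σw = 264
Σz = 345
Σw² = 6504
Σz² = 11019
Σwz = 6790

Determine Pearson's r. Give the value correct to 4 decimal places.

r = (nΣwz − ΣwΣz) / √[(nΣw² − (Σw)²)(nΣz² − (Σz)²)]
Numerator: 12×6790 − 264×345 = -9600
Denominator: √[(78048 − 69696)(132228 − 119025)] = √[8352 × 13203] = 10501.0217
r = -9600 / 10501.0217 ≈ -0.9142

-0.9142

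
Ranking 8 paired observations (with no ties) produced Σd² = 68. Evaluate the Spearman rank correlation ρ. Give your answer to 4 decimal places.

ρ = 1 − 6Σd² / [n(n²−1)] = 1 − 6×68 / (8×63)
  = 1 − 408/504 = 1 − 0.80952 ≈ 0.1905

0.1905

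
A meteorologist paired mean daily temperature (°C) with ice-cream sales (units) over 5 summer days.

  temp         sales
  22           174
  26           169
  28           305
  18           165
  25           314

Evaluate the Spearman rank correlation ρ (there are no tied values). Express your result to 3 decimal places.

0.500

Rank temp: 2, 4, 5, 1, 3
Rank sales: 3, 2, 4, 1, 5
d = rank(temp) − rank(sales): -1, 2, 1, 0, -2; Σd² = 10
ρ = 1 − 6Σd² / [n(n²−1)] = 1 − 6×10 / (5×24) = 1 − 60/120 ≈ 0.500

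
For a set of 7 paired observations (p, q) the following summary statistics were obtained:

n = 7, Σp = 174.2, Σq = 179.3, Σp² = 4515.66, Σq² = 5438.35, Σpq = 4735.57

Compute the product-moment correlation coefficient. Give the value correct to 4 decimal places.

r = (nΣpq − ΣpΣq) / √[(nΣp² − (Σp)²)(nΣq² − (Σq)²)]
Numerator: 7×4735.57 − 174.2×179.3 = 1914.93
Denominator: √[(31609.62 − 30345.64)(38068.45 − 32148.49)] = √[1263.98 × 5919.96] = 2735.4544
r = 1914.93 / 2735.4544 ≈ 0.7000

0.7000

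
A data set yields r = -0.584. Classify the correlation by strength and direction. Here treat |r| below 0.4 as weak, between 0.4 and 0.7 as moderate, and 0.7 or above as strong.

r = -0.584 < 0 so the relationship is negative.
|r| = 0.584, which falls in the moderate range.

moderate negative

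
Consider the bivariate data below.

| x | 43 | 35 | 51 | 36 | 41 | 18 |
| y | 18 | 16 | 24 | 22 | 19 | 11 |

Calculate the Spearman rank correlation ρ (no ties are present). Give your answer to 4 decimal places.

Rank x: 5, 2, 6, 3, 4, 1
Rank y: 3, 2, 6, 5, 4, 1
d = rank(x) − rank(y): 2, 0, 0, -2, 0, 0; Σd² = 8
ρ = 1 − 6Σd² / [n(n²−1)] = 1 − 6×8 / (6×35) = 1 − 48/210 ≈ 0.7714

0.7714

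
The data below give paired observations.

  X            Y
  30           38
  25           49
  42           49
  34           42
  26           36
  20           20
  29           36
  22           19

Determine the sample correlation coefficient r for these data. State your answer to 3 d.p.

n = 8, ΣX = 228, ΣY = 289, ΣX² = 6846, ΣY² = 11363, ΣXY = 8649
nΣXY − ΣXΣY = 69192 − 65892 = 3300
nΣX² − (ΣX)² = 54768 − 51984 = 2784; nΣY² − (ΣY)² = 90904 − 83521 = 7383
r = 3300 / √(2784 × 7383) = 3300 / 4533.6819 ≈ 0.728

0.728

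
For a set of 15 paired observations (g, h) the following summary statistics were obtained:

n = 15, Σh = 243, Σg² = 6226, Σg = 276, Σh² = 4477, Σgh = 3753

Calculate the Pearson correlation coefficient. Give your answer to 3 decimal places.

r = (nΣgh − ΣgΣh) / √[(nΣg² − (Σg)²)(nΣh² − (Σh)²)]
Numerator: 15×3753 − 276×243 = -10773
Denominator: √[(93390 − 76176)(67155 − 59049)] = √[17214 × 8106] = 11812.5647
r = -10773 / 11812.5647 ≈ -0.912

-0.912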